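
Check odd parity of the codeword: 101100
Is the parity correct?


Number of 1s: 3

Yes, parity is correct (3 ones)


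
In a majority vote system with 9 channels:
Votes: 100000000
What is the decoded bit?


Ones: 1 out of 9
Threshold: 5

0 (1/9 voted 1)


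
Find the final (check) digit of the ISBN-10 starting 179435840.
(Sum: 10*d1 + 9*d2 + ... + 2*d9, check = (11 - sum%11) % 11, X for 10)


Weighted sum: 260
260 mod 11 = 7

Check digit: 4


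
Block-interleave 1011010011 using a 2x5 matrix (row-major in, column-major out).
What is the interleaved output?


Matrix:
  10110
  10011
Read columns: 1100101101

1100101101


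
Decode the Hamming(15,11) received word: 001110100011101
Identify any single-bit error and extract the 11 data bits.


Syndrome = 0: no error detected

Data: 11010011101 (no errors)


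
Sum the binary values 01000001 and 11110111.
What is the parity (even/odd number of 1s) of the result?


01000001 = 65
11110111 = 247
Sum = 312 = 100111000
1s count = 4

even parity (4 ones in 100111000)


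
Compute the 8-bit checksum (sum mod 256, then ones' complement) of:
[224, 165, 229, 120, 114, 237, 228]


Sum = 1317 mod 256 = 37
Complement = 218

218


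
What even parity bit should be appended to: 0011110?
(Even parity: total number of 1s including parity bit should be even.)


Number of 1s in data: 4
Parity bit: 0

0


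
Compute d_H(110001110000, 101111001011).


XOR: 011110111011
Count of 1s: 9

9


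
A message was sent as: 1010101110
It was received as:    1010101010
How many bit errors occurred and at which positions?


XOR: 0000000100

1 error(s) at position(s): 7


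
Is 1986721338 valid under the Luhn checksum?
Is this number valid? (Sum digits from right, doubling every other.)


Luhn sum = 50
50 mod 10 = 0

Valid (Luhn sum mod 10 = 0)


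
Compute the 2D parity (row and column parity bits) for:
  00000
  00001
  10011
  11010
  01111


Row parities: 01110
Column parities: 00111

Row P: 01110, Col P: 00111, Corner: 1


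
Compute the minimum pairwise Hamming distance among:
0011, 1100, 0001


Comparing all pairs, minimum distance: 1
Can detect 0 errors, correct 0 errors

1


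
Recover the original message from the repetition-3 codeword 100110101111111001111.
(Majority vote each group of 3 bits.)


Groups: 100, 110, 101, 111, 111, 001, 111
Majority votes: 0111101

0111101


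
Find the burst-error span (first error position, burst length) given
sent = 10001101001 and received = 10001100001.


XOR: 00000001000

Burst at position 7, length 1


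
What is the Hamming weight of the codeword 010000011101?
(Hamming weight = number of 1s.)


Counting 1s in 010000011101

5


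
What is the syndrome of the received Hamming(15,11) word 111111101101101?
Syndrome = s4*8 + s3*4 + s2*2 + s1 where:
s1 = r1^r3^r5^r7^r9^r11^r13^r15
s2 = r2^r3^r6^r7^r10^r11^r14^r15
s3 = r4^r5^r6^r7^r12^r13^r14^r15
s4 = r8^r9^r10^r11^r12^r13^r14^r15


s1=1, s2=0, s3=1, s4=1

Syndrome = 13 (error at position 13)


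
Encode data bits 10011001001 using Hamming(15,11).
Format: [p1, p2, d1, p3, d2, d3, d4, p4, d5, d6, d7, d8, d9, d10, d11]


Parity bits: p1=0, p2=1, p3=1, p4=1

011100111001001


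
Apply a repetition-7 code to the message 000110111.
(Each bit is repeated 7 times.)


Each bit -> 7 copies

000000000000000000000111111111111110000000111111111111111111111


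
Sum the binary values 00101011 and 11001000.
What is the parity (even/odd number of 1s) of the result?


00101011 = 43
11001000 = 200
Sum = 243 = 11110011
1s count = 6

even parity (6 ones in 11110011)


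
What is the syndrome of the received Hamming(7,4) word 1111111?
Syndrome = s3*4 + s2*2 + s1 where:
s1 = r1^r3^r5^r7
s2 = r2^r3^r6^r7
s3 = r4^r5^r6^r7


s1=0, s2=0, s3=0

Syndrome = 0 (no error)


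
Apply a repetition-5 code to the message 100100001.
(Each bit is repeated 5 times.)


Each bit -> 5 copies

111110000000000111110000000000000000000011111


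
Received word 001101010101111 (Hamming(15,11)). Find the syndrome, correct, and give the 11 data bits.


Syndrome = 3: error at position 3

Data: 00100101111 (corrected bit 3)


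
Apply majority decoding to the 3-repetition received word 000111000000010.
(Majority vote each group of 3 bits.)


Groups: 000, 111, 000, 000, 010
Majority votes: 01000

01000


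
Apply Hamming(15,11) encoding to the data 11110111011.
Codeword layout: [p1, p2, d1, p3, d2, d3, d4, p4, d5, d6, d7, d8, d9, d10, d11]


Parity bits: p1=1, p2=1, p3=0, p4=1

111011110111011


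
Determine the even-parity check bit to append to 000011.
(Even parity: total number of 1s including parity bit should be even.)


Number of 1s in data: 2
Parity bit: 0

0


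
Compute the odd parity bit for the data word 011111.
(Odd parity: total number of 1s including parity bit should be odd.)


Number of 1s in data: 5
Parity bit: 0

0


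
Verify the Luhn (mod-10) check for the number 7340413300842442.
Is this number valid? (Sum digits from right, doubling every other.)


Luhn sum = 63
63 mod 10 = 3

Invalid (Luhn sum mod 10 = 3)


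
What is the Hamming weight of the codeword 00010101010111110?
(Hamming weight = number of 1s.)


Counting 1s in 00010101010111110

9


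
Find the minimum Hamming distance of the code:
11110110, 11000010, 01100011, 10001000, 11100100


Comparing all pairs, minimum distance: 2
Can detect 1 errors, correct 0 errors

2


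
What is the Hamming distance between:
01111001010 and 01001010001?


XOR: 00110011011
Count of 1s: 6

6


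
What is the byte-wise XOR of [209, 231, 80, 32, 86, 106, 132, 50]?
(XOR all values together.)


XOR chain: 209 ^ 231 ^ 80 ^ 32 ^ 86 ^ 106 ^ 132 ^ 50 = 204

204


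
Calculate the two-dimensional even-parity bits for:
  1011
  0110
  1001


Row parities: 100
Column parities: 0100

Row P: 100, Col P: 0100, Corner: 1


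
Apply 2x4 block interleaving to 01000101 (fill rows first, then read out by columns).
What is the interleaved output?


Matrix:
  0100
  0101
Read columns: 00110001

00110001


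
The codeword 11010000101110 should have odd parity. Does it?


Number of 1s: 7

Yes, parity is correct (7 ones)


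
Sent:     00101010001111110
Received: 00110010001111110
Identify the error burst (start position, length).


XOR: 00011000000000000

Burst at position 3, length 2


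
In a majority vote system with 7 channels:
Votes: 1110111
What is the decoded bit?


Ones: 6 out of 7
Threshold: 4

1 (6/7 voted 1)


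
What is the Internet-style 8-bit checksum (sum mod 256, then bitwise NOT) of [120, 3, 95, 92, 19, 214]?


Sum = 543 mod 256 = 31
Complement = 224

224


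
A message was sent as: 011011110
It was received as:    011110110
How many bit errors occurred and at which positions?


XOR: 000101000

2 error(s) at position(s): 3, 5


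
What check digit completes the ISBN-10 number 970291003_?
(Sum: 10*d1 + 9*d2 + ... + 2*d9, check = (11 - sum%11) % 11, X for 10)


Weighted sum: 232
232 mod 11 = 1

Check digit: X


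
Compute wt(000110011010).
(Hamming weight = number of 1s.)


Counting 1s in 000110011010

5


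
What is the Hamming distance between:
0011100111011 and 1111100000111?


XOR: 1100000111100
Count of 1s: 6

6


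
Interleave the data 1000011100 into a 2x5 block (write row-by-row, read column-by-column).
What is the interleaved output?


Matrix:
  10000
  11100
Read columns: 1101010000

1101010000


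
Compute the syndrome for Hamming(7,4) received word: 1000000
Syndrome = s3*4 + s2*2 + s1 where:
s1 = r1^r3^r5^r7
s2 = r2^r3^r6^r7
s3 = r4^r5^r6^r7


s1=1, s2=0, s3=0

Syndrome = 1 (error at position 1)


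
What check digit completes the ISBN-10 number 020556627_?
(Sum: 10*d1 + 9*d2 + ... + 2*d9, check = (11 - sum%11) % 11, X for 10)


Weighted sum: 157
157 mod 11 = 3

Check digit: 8


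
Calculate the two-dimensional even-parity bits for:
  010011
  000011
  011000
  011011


Row parities: 1000
Column parities: 010011

Row P: 1000, Col P: 010011, Corner: 1


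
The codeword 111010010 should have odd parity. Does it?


Number of 1s: 5

Yes, parity is correct (5 ones)


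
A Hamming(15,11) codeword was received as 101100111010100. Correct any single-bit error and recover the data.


Syndrome = 6: error at position 6

Data: 10111010100 (corrected bit 6)


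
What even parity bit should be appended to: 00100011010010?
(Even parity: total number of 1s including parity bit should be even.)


Number of 1s in data: 5
Parity bit: 1

1


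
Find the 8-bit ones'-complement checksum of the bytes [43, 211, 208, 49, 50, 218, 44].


Sum = 823 mod 256 = 55
Complement = 200

200


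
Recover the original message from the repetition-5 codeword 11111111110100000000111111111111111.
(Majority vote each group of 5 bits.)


Groups: 11111, 11111, 01000, 00000, 11111, 11111, 11111
Majority votes: 1100111

1100111


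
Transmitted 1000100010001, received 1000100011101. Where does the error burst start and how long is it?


XOR: 0000000001100

Burst at position 9, length 2


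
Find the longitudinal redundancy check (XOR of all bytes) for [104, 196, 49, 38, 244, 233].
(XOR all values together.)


XOR chain: 104 ^ 196 ^ 49 ^ 38 ^ 244 ^ 233 = 166

166


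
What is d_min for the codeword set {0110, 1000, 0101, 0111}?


Comparing all pairs, minimum distance: 1
Can detect 0 errors, correct 0 errors

1


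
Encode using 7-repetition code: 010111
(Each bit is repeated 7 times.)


Each bit -> 7 copies

000000011111110000000111111111111111111111


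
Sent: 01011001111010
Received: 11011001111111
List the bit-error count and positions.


XOR: 10000000000101

3 error(s) at position(s): 0, 11, 13


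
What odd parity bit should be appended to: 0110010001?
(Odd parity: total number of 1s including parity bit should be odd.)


Number of 1s in data: 4
Parity bit: 1

1


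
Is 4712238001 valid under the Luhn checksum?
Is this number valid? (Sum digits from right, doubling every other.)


Luhn sum = 34
34 mod 10 = 4

Invalid (Luhn sum mod 10 = 4)


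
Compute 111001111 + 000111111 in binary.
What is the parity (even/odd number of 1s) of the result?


111001111 = 463
000111111 = 63
Sum = 526 = 1000001110
1s count = 4

even parity (4 ones in 1000001110)


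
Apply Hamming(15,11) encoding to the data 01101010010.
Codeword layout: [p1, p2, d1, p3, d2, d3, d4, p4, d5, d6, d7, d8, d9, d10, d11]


Parity bits: p1=1, p2=1, p3=1, p4=1

110111011010010


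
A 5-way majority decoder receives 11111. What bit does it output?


Ones: 5 out of 5
Threshold: 3

1 (5/5 voted 1)


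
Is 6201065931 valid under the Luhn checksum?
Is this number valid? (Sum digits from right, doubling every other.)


Luhn sum = 29
29 mod 10 = 9

Invalid (Luhn sum mod 10 = 9)


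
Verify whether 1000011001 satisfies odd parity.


Number of 1s: 4

No, parity error (4 ones)


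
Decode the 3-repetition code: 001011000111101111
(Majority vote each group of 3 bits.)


Groups: 001, 011, 000, 111, 101, 111
Majority votes: 010111

010111


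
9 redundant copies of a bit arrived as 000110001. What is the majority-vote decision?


Ones: 3 out of 9
Threshold: 5

0 (3/9 voted 1)


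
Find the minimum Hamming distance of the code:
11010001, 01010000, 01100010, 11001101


Comparing all pairs, minimum distance: 2
Can detect 1 errors, correct 0 errors

2


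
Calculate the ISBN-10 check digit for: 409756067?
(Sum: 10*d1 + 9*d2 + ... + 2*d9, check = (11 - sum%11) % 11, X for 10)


Weighted sum: 253
253 mod 11 = 0

Check digit: 0


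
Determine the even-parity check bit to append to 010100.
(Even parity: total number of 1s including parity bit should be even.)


Number of 1s in data: 2
Parity bit: 0

0


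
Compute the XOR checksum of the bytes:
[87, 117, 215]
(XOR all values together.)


XOR chain: 87 ^ 117 ^ 215 = 245

245


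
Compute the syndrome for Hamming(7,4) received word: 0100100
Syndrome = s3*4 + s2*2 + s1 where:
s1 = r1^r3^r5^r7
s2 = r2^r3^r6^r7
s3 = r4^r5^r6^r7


s1=1, s2=1, s3=1

Syndrome = 7 (error at position 7)


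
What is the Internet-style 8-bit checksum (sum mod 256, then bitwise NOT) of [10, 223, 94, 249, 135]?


Sum = 711 mod 256 = 199
Complement = 56

56


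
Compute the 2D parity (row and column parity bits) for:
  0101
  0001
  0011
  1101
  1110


Row parities: 01011
Column parities: 0100

Row P: 01011, Col P: 0100, Corner: 1


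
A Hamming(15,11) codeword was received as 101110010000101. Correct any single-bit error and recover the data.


Syndrome = 9: error at position 9

Data: 11001000101 (corrected bit 9)


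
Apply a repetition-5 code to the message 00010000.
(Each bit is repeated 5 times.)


Each bit -> 5 copies

0000000000000001111100000000000000000000


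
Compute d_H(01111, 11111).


XOR: 10000
Count of 1s: 1

1


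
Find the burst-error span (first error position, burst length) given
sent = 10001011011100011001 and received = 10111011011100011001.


XOR: 00110000000000000000

Burst at position 2, length 2


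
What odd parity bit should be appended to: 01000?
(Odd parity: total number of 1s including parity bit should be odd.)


Number of 1s in data: 1
Parity bit: 0

0


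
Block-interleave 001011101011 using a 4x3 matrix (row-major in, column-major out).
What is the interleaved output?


Matrix:
  001
  011
  101
  011
Read columns: 001001011111

001001011111


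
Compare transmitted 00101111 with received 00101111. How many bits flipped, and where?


XOR: 00000000

0 errors (received matches sent)


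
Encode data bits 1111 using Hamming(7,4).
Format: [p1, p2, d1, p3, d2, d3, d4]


Parity bits: p1=1, p2=1, p3=1

1111111


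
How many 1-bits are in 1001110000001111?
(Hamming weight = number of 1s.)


Counting 1s in 1001110000001111

8


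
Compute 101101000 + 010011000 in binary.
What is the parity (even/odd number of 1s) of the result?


101101000 = 360
010011000 = 152
Sum = 512 = 1000000000
1s count = 1

odd parity (1 ones in 1000000000)


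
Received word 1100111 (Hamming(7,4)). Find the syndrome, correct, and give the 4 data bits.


Syndrome = 7: error at position 7

Data: 0110 (corrected bit 7)


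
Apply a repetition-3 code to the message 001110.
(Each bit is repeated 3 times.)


Each bit -> 3 copies

000000111111111000


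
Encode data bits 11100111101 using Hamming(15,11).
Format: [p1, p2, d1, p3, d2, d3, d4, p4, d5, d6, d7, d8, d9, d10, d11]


Parity bits: p1=1, p2=1, p3=1, p4=1

111111010111101


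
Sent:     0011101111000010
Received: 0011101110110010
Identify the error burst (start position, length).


XOR: 0000000001110000

Burst at position 9, length 3


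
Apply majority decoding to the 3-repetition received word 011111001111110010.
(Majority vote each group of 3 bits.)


Groups: 011, 111, 001, 111, 110, 010
Majority votes: 110110

110110


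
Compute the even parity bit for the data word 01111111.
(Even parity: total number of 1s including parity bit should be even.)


Number of 1s in data: 7
Parity bit: 1

1


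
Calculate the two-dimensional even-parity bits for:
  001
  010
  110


Row parities: 110
Column parities: 101

Row P: 110, Col P: 101, Corner: 0


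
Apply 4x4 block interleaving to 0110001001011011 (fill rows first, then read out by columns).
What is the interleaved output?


Matrix:
  0110
  0010
  0101
  1011
Read columns: 0001101011010011

0001101011010011


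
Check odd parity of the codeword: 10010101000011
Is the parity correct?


Number of 1s: 6

No, parity error (6 ones)


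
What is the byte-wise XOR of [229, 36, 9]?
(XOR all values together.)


XOR chain: 229 ^ 36 ^ 9 = 200

200


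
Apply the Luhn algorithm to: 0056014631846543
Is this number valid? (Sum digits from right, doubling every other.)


Luhn sum = 59
59 mod 10 = 9

Invalid (Luhn sum mod 10 = 9)


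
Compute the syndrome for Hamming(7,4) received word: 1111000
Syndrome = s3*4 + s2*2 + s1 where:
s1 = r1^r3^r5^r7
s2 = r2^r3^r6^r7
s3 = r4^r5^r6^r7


s1=0, s2=0, s3=1

Syndrome = 4 (error at position 4)


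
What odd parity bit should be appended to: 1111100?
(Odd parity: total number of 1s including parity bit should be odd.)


Number of 1s in data: 5
Parity bit: 0

0


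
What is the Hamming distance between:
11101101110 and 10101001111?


XOR: 01000100001
Count of 1s: 3

3


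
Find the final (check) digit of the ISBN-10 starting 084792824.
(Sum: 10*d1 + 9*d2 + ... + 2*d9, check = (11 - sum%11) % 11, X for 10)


Weighted sum: 263
263 mod 11 = 10

Check digit: 1


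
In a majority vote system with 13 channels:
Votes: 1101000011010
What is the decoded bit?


Ones: 6 out of 13
Threshold: 7

0 (6/13 voted 1)


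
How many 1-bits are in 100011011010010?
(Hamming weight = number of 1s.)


Counting 1s in 100011011010010

7


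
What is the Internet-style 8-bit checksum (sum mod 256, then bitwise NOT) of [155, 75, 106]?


Sum = 336 mod 256 = 80
Complement = 175

175


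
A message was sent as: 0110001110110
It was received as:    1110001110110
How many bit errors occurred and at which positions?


XOR: 1000000000000

1 error(s) at position(s): 0


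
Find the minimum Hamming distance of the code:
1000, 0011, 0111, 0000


Comparing all pairs, minimum distance: 1
Can detect 0 errors, correct 0 errors

1


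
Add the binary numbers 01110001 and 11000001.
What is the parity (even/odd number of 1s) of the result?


01110001 = 113
11000001 = 193
Sum = 306 = 100110010
1s count = 4

even parity (4 ones in 100110010)


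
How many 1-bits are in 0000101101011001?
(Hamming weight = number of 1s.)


Counting 1s in 0000101101011001

7


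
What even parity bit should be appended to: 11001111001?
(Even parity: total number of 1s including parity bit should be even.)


Number of 1s in data: 7
Parity bit: 1

1


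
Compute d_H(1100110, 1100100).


XOR: 0000010
Count of 1s: 1

1


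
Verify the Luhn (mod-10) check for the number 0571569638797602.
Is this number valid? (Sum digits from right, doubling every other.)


Luhn sum = 74
74 mod 10 = 4

Invalid (Luhn sum mod 10 = 4)


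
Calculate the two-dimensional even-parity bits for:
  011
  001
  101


Row parities: 010
Column parities: 111

Row P: 010, Col P: 111, Corner: 1


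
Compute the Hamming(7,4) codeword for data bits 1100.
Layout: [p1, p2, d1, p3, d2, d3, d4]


Parity bits: p1=0, p2=1, p3=1

0111100


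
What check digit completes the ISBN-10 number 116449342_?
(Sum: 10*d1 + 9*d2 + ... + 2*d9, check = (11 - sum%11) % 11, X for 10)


Weighted sum: 192
192 mod 11 = 5

Check digit: 6


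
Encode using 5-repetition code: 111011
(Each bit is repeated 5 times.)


Each bit -> 5 copies

111111111111111000001111111111


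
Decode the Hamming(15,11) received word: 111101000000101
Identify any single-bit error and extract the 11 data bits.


Syndrome = 0: no error detected

Data: 10100000101 (no errors)


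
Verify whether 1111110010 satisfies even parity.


Number of 1s: 7

No, parity error (7 ones)


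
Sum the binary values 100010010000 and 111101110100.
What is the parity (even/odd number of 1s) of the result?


100010010000 = 2192
111101110100 = 3956
Sum = 6148 = 1100000000100
1s count = 3

odd parity (3 ones in 1100000000100)


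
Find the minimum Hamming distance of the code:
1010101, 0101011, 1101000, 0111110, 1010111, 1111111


Comparing all pairs, minimum distance: 1
Can detect 0 errors, correct 0 errors

1


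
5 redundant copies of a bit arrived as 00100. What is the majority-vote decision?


Ones: 1 out of 5
Threshold: 3

0 (1/5 voted 1)


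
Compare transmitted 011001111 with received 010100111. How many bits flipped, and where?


XOR: 001101000

3 error(s) at position(s): 2, 3, 5


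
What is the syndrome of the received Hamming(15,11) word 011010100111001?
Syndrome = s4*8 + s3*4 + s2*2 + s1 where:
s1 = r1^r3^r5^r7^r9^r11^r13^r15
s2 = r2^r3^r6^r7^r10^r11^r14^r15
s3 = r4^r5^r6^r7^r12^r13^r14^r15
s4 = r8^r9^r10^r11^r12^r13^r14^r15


s1=1, s2=0, s3=0, s4=0

Syndrome = 1 (error at position 1)


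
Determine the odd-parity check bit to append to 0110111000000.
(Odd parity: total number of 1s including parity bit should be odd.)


Number of 1s in data: 5
Parity bit: 0

0


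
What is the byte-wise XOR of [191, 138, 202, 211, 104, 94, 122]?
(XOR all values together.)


XOR chain: 191 ^ 138 ^ 202 ^ 211 ^ 104 ^ 94 ^ 122 = 96

96


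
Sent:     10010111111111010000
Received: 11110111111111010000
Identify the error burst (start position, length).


XOR: 01100000000000000000

Burst at position 1, length 2


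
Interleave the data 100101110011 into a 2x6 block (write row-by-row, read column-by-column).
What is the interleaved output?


Matrix:
  100101
  110011
Read columns: 110100100111

110100100111


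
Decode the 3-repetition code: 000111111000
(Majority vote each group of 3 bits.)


Groups: 000, 111, 111, 000
Majority votes: 0110

0110


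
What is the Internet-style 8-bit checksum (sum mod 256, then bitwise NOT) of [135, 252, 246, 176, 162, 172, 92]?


Sum = 1235 mod 256 = 211
Complement = 44

44


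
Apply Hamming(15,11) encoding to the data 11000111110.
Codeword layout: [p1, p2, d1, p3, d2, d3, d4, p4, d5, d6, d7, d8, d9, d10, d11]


Parity bits: p1=0, p2=0, p3=0, p4=1

001010010111110


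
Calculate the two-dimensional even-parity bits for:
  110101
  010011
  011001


Row parities: 011
Column parities: 111111

Row P: 011, Col P: 111111, Corner: 0


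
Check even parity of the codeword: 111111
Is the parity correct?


Number of 1s: 6

Yes, parity is correct (6 ones)


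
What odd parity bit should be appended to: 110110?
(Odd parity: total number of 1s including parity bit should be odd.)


Number of 1s in data: 4
Parity bit: 1

1


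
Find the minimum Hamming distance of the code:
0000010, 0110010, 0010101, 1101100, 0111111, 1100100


Comparing all pairs, minimum distance: 1
Can detect 0 errors, correct 0 errors

1


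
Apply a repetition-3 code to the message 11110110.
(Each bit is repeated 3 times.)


Each bit -> 3 copies

111111111111000111111000


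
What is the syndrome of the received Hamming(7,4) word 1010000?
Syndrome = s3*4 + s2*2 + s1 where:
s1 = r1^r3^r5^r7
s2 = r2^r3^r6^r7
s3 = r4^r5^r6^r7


s1=0, s2=1, s3=0

Syndrome = 2 (error at position 2)


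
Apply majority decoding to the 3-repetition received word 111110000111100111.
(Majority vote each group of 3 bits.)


Groups: 111, 110, 000, 111, 100, 111
Majority votes: 110101

110101


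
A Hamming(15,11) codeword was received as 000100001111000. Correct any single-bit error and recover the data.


Syndrome = 0: no error detected

Data: 00001111000 (no errors)


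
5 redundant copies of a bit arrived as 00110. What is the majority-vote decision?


Ones: 2 out of 5
Threshold: 3

0 (2/5 voted 1)


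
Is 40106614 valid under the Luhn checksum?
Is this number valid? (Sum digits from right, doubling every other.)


Luhn sum = 25
25 mod 10 = 5

Invalid (Luhn sum mod 10 = 5)


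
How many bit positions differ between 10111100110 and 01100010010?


XOR: 11011110100
Count of 1s: 7

7


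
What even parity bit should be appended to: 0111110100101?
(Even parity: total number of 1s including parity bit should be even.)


Number of 1s in data: 8
Parity bit: 0

0


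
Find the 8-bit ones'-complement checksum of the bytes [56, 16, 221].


Sum = 293 mod 256 = 37
Complement = 218

218


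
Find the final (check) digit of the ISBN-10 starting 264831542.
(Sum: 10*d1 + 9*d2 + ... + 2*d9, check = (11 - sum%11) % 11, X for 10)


Weighted sum: 221
221 mod 11 = 1

Check digit: X


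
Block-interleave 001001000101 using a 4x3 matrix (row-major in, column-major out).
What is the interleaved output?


Matrix:
  001
  001
  000
  101
Read columns: 000100001101

000100001101


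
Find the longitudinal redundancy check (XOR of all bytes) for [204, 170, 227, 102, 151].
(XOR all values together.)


XOR chain: 204 ^ 170 ^ 227 ^ 102 ^ 151 = 116

116


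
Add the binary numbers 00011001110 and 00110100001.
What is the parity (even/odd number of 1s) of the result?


00011001110 = 206
00110100001 = 417
Sum = 623 = 1001101111
1s count = 7

odd parity (7 ones in 1001101111)


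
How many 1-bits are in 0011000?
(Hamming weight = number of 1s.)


Counting 1s in 0011000

2


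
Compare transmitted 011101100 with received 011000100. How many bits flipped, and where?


XOR: 000101000

2 error(s) at position(s): 3, 5


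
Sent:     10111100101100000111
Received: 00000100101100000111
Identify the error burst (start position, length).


XOR: 10111000000000000000

Burst at position 0, length 5


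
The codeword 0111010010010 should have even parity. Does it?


Number of 1s: 6

Yes, parity is correct (6 ones)


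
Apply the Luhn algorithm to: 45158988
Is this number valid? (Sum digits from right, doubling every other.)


Luhn sum = 51
51 mod 10 = 1

Invalid (Luhn sum mod 10 = 1)


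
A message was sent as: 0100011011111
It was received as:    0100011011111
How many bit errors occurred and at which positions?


XOR: 0000000000000

0 errors (received matches sent)


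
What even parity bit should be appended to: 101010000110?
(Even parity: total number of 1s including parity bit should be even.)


Number of 1s in data: 5
Parity bit: 1

1


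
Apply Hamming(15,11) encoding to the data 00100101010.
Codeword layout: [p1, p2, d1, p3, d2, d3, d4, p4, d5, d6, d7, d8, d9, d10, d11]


Parity bits: p1=0, p2=1, p3=1, p4=1

010101010101010


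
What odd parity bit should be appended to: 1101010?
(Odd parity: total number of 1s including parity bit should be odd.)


Number of 1s in data: 4
Parity bit: 1

1


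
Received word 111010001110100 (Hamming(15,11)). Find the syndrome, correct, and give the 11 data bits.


Syndrome = 0: no error detected

Data: 11001110100 (no errors)


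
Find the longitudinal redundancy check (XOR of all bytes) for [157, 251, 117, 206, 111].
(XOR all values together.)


XOR chain: 157 ^ 251 ^ 117 ^ 206 ^ 111 = 178

178


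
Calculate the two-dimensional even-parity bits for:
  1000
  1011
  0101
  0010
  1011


Row parities: 11011
Column parities: 1111

Row P: 11011, Col P: 1111, Corner: 0


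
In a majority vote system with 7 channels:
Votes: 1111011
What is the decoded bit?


Ones: 6 out of 7
Threshold: 4

1 (6/7 voted 1)


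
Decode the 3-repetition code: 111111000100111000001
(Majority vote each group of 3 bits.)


Groups: 111, 111, 000, 100, 111, 000, 001
Majority votes: 1100100

1100100


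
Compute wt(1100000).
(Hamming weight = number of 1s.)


Counting 1s in 1100000

2


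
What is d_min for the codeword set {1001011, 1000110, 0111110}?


Comparing all pairs, minimum distance: 3
Can detect 2 errors, correct 1 errors

3


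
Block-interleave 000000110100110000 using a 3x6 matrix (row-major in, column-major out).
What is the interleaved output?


Matrix:
  000000
  110100
  110000
Read columns: 011011000010000000

011011000010000000


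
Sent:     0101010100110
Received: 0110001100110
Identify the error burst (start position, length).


XOR: 0011011000000

Burst at position 2, length 5


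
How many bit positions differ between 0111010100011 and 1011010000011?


XOR: 1100000100000
Count of 1s: 3

3


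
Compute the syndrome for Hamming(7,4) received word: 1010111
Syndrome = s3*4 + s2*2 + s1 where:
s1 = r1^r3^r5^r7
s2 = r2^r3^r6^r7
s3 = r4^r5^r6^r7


s1=0, s2=1, s3=1

Syndrome = 6 (error at position 6)


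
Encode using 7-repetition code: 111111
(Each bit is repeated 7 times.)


Each bit -> 7 copies

111111111111111111111111111111111111111111


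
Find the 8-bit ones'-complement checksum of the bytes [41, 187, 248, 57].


Sum = 533 mod 256 = 21
Complement = 234

234


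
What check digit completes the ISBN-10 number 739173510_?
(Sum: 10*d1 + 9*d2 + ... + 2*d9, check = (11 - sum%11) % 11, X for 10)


Weighted sum: 256
256 mod 11 = 3

Check digit: 8


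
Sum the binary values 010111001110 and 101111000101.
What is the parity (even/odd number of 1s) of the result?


010111001110 = 1486
101111000101 = 3013
Sum = 4499 = 1000110010011
1s count = 6

even parity (6 ones in 1000110010011)


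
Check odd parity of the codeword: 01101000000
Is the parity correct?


Number of 1s: 3

Yes, parity is correct (3 ones)


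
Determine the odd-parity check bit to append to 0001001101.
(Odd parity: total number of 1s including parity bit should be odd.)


Number of 1s in data: 4
Parity bit: 1

1


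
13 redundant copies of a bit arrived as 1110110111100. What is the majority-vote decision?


Ones: 9 out of 13
Threshold: 7

1 (9/13 voted 1)


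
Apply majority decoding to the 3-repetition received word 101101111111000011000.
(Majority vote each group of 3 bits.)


Groups: 101, 101, 111, 111, 000, 011, 000
Majority votes: 1111010

1111010


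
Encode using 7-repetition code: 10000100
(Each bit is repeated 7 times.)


Each bit -> 7 copies

11111110000000000000000000000000000111111100000000000000


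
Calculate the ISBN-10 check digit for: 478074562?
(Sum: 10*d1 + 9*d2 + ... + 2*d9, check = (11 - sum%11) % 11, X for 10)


Weighted sum: 271
271 mod 11 = 7

Check digit: 4


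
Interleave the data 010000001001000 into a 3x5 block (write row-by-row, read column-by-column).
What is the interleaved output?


Matrix:
  01000
  00010
  01000
Read columns: 000101000010000

000101000010000


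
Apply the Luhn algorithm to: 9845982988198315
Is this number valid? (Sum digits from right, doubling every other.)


Luhn sum = 103
103 mod 10 = 3

Invalid (Luhn sum mod 10 = 3)


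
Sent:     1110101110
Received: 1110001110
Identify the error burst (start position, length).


XOR: 0000100000

Burst at position 4, length 1


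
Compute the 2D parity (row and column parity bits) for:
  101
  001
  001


Row parities: 011
Column parities: 101

Row P: 011, Col P: 101, Corner: 0


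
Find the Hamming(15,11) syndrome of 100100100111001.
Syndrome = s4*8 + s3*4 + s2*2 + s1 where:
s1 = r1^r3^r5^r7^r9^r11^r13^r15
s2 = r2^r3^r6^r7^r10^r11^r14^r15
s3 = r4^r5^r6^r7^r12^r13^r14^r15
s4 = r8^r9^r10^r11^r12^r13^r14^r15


s1=0, s2=0, s3=0, s4=0

Syndrome = 0 (no error)


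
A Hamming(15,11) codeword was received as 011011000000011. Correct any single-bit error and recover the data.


Syndrome = 3: error at position 3

Data: 01100000011 (corrected bit 3)


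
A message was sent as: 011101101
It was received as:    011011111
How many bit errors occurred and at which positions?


XOR: 000110010

3 error(s) at position(s): 3, 4, 7


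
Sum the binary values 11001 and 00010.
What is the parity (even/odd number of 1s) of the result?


11001 = 25
00010 = 2
Sum = 27 = 11011
1s count = 4

even parity (4 ones in 11011)


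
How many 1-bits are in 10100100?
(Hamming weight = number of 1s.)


Counting 1s in 10100100

3


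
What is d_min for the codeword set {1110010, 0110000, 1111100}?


Comparing all pairs, minimum distance: 2
Can detect 1 errors, correct 0 errors

2


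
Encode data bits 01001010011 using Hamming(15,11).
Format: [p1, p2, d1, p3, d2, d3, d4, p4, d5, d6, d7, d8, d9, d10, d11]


Parity bits: p1=0, p2=1, p3=1, p4=0

010110001010011


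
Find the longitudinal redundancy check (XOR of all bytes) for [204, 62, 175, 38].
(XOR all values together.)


XOR chain: 204 ^ 62 ^ 175 ^ 38 = 123

123


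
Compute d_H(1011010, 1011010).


XOR: 0000000
Count of 1s: 0

0


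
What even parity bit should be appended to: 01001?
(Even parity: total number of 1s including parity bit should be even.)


Number of 1s in data: 2
Parity bit: 0

0


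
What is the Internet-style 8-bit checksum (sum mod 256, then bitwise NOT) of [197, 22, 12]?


Sum = 231 mod 256 = 231
Complement = 24

24


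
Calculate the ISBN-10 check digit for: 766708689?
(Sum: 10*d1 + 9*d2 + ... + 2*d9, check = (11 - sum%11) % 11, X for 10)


Weighted sum: 327
327 mod 11 = 8

Check digit: 3


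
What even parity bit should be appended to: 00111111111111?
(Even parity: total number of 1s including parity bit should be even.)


Number of 1s in data: 12
Parity bit: 0

0


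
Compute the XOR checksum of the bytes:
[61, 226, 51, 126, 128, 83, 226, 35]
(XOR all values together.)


XOR chain: 61 ^ 226 ^ 51 ^ 126 ^ 128 ^ 83 ^ 226 ^ 35 = 128

128


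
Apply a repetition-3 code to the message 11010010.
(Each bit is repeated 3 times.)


Each bit -> 3 copies

111111000111000000111000


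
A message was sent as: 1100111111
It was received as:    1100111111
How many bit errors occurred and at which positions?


XOR: 0000000000

0 errors (received matches sent)


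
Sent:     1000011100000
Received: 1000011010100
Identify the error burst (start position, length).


XOR: 0000000110100

Burst at position 7, length 4


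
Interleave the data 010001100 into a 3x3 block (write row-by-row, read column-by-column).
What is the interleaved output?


Matrix:
  010
  001
  100
Read columns: 001100010

001100010


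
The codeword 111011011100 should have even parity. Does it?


Number of 1s: 8

Yes, parity is correct (8 ones)


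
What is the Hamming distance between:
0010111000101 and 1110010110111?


XOR: 1100101110010
Count of 1s: 7

7


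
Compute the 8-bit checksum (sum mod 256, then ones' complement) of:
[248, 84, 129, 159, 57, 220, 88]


Sum = 985 mod 256 = 217
Complement = 38

38


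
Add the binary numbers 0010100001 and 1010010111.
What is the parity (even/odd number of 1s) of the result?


0010100001 = 161
1010010111 = 663
Sum = 824 = 1100111000
1s count = 5

odd parity (5 ones in 1100111000)


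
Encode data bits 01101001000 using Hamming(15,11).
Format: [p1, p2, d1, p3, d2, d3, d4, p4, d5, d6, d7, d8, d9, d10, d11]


Parity bits: p1=0, p2=1, p3=1, p4=0

010111001001000


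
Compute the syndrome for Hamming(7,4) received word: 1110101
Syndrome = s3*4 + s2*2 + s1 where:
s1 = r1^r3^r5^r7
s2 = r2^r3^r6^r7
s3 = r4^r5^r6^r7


s1=0, s2=1, s3=0

Syndrome = 2 (error at position 2)


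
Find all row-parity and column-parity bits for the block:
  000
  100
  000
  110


Row parities: 0100
Column parities: 010

Row P: 0100, Col P: 010, Corner: 1


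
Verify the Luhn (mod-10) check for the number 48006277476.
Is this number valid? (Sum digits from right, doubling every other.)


Luhn sum = 48
48 mod 10 = 8

Invalid (Luhn sum mod 10 = 8)


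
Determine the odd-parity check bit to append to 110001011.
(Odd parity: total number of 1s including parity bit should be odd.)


Number of 1s in data: 5
Parity bit: 0

0


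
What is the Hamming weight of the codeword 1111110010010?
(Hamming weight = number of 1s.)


Counting 1s in 1111110010010

8


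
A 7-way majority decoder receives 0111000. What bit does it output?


Ones: 3 out of 7
Threshold: 4

0 (3/7 voted 1)


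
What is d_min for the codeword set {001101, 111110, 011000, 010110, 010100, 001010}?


Comparing all pairs, minimum distance: 1
Can detect 0 errors, correct 0 errors

1


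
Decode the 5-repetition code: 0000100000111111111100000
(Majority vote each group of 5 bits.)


Groups: 00001, 00000, 11111, 11111, 00000
Majority votes: 00110

00110


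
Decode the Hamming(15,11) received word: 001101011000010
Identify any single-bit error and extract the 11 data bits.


Syndrome = 14: error at position 14

Data: 10101000000 (corrected bit 14)


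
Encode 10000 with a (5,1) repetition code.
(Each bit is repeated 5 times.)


Each bit -> 5 copies

1111100000000000000000000


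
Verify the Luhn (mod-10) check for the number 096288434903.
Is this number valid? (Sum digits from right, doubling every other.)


Luhn sum = 60
60 mod 10 = 0

Valid (Luhn sum mod 10 = 0)


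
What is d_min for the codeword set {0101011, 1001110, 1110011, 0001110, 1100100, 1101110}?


Comparing all pairs, minimum distance: 1
Can detect 0 errors, correct 0 errors

1


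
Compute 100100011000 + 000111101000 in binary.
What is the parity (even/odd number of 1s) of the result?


100100011000 = 2328
000111101000 = 488
Sum = 2816 = 101100000000
1s count = 3

odd parity (3 ones in 101100000000)


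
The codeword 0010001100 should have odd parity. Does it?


Number of 1s: 3

Yes, parity is correct (3 ones)


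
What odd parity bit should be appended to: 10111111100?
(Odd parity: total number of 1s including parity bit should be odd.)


Number of 1s in data: 8
Parity bit: 1

1


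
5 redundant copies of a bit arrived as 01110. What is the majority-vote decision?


Ones: 3 out of 5
Threshold: 3

1 (3/5 voted 1)


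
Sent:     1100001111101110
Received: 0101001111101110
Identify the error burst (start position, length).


XOR: 1001000000000000

Burst at position 0, length 4


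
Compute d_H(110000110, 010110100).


XOR: 100110010
Count of 1s: 4

4


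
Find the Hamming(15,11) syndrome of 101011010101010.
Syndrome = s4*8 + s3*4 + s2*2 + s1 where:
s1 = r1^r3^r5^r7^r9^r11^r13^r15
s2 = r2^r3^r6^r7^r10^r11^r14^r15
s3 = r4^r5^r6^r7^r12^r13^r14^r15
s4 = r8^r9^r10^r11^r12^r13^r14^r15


s1=1, s2=0, s3=0, s4=0

Syndrome = 1 (error at position 1)


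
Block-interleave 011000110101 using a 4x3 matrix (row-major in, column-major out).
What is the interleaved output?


Matrix:
  011
  000
  110
  101
Read columns: 001110101001

001110101001


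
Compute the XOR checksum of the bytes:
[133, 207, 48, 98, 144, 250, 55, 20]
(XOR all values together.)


XOR chain: 133 ^ 207 ^ 48 ^ 98 ^ 144 ^ 250 ^ 55 ^ 20 = 81

81


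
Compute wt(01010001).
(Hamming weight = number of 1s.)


Counting 1s in 01010001

3


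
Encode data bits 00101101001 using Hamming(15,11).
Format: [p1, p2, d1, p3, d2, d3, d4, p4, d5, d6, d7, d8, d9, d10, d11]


Parity bits: p1=0, p2=1, p3=1, p4=0

010101001101001


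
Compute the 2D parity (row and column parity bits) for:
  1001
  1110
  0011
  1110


Row parities: 0101
Column parities: 1010

Row P: 0101, Col P: 1010, Corner: 0


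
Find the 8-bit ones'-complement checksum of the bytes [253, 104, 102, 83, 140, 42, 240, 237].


Sum = 1201 mod 256 = 177
Complement = 78

78


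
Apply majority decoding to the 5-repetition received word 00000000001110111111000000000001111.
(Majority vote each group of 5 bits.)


Groups: 00000, 00000, 11101, 11111, 00000, 00000, 01111
Majority votes: 0011001

0011001


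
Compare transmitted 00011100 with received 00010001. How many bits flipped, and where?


XOR: 00001101

3 error(s) at position(s): 4, 5, 7


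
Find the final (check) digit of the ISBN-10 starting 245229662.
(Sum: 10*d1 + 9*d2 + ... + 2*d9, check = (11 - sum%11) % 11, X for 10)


Weighted sum: 213
213 mod 11 = 4

Check digit: 7


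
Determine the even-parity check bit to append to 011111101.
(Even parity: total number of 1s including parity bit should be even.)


Number of 1s in data: 7
Parity bit: 1

1


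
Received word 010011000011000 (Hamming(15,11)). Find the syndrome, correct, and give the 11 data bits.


Syndrome = 6: error at position 6

Data: 01000011000 (corrected bit 6)
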